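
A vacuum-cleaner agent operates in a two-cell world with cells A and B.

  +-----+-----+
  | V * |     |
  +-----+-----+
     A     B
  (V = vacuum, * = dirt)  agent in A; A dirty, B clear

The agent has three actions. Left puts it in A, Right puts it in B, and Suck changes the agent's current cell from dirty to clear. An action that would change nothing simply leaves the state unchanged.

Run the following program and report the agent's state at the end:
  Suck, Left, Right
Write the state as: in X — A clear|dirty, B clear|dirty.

t=1 Suck ⇒ in A — A clear, B clear
t=2 Left ⇒ in A — A clear, B clear
t=3 Right ⇒ in B — A clear, B clear

in B — A clear, B clear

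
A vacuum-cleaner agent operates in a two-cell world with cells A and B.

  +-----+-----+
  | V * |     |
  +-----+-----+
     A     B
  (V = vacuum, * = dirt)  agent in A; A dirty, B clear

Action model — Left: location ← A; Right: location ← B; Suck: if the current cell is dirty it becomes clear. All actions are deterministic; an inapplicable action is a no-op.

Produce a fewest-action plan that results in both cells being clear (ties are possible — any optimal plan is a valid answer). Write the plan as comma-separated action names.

Suck

Suck (#1): loc=A A=clear B=clear
min 1: A is dirty, one Suck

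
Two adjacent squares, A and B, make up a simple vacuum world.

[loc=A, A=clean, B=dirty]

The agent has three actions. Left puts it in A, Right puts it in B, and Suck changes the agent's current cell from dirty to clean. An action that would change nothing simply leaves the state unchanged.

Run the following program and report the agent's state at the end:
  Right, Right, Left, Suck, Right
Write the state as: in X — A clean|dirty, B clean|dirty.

1) do Right; now in B — A clean, B dirty
2) do Right; now in B — A clean, B dirty
3) do Left; now in A — A clean, B dirty
4) do Suck; now in A — A clean, B dirty
5) do Right; now in B — A clean, B dirty

in B — A clean, B dirty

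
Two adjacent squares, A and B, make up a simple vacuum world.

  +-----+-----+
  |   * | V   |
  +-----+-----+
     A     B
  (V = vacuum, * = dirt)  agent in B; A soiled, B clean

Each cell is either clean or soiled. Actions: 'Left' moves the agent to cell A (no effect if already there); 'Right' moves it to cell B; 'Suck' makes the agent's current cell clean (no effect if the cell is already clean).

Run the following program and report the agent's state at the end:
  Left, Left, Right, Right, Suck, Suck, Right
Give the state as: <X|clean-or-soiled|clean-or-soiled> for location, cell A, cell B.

<B|soiled|clean>

1. Left → <A|soiled|clean>
2. Left → <A|soiled|clean>
3. Right → <B|soiled|clean>
4. Right → <B|soiled|clean>
5. Suck → <B|soiled|clean>
6. Suck → <B|soiled|clean>
7. Right → <B|soiled|clean>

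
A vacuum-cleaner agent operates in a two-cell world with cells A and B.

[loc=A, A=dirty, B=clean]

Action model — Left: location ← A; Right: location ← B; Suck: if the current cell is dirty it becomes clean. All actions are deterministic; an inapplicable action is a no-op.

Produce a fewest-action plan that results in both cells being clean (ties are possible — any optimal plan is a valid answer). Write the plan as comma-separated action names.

Suck

step 1/1 (Suck): loc=A A=clean B=clean
min 1: A is dirty, one Suck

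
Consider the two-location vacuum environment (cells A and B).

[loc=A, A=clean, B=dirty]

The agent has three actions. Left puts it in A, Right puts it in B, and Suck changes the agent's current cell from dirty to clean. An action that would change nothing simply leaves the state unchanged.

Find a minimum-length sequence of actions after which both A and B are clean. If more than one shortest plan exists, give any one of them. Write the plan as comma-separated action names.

Right (#1): (B; A:clean, B:dirty)
Suck (#2): (B; A:clean, B:clean)
min 2: go B then Suck

Right, Suck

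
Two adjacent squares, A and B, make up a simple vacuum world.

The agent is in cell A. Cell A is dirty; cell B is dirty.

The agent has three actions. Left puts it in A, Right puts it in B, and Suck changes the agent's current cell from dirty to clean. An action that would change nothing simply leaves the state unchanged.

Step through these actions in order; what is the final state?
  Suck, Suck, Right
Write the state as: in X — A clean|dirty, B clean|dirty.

1. Suck → in A — A clean, B dirty
2. Suck → in A — A clean, B dirty
3. Right → in B — A clean, B dirty

in B — A clean, B dirty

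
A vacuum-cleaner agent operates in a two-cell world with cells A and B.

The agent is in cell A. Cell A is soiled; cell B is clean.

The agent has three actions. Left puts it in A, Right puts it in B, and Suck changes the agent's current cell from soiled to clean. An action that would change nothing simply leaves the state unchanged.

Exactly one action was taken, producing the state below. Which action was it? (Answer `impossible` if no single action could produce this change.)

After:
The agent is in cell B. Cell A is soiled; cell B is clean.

Right

try  Left: <A|soiled|clean>
try Right: <B|soiled|clean>  ← match
try  Suck: <A|clean|clean>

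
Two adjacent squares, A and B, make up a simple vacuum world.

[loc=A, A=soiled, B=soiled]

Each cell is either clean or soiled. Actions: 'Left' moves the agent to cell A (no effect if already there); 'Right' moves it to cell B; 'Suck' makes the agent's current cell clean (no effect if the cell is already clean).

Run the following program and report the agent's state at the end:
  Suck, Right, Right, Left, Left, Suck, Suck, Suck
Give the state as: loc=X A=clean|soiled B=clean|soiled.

t=1 Suck ⇒ loc=A A=clean B=soiled
t=2 Right ⇒ loc=B A=clean B=soiled
t=3 Right ⇒ loc=B A=clean B=soiled
t=4 Left ⇒ loc=A A=clean B=soiled
t=5 Left ⇒ loc=A A=clean B=soiled
t=6 Suck ⇒ loc=A A=clean B=soiled
t=7 Suck ⇒ loc=A A=clean B=soiled
t=8 Suck ⇒ loc=A A=clean B=soiled

loc=A A=clean B=soiled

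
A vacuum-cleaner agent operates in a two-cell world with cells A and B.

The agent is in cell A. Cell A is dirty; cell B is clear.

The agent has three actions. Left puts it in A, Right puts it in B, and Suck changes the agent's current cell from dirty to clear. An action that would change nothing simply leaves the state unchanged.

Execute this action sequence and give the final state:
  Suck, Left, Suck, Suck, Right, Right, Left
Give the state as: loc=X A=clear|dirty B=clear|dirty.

loc=A A=clear B=clear

[1] after Suck: loc=A A=clear B=clear
[2] after Left: loc=A A=clear B=clear
[3] after Suck: loc=A A=clear B=clear
[4] after Suck: loc=A A=clear B=clear
[5] after Right: loc=B A=clear B=clear
[6] after Right: loc=B A=clear B=clear
[7] after Left: loc=A A=clear B=clear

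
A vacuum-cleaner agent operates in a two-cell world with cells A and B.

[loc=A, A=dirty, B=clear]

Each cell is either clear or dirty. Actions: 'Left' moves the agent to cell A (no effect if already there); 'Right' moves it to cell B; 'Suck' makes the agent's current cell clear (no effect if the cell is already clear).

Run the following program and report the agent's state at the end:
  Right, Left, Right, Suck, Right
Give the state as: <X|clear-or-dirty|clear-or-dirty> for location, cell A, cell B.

<B|dirty|clear>

[1] after Right: <B|dirty|clear>
[2] after Left: <A|dirty|clear>
[3] after Right: <B|dirty|clear>
[4] after Suck: <B|dirty|clear>
[5] after Right: <B|dirty|clear>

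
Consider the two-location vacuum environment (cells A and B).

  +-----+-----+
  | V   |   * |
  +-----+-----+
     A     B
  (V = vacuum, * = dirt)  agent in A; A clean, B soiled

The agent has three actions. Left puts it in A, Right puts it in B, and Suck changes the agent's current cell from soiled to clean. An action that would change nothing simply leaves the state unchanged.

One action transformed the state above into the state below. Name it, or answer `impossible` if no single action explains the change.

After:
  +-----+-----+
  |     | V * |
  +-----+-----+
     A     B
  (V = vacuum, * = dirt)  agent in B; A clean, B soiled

Right

try  Left: in A — A clean, B soiled
try Right: in B — A clean, B soiled  ← match
try  Suck: in A — A clean, B soiled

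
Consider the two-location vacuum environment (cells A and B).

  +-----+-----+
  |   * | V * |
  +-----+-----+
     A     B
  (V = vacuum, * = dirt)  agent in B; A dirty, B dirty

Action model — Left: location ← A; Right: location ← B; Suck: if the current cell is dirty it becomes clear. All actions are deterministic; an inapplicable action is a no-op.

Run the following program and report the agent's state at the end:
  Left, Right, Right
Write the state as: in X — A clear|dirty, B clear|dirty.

in B — A dirty, B dirty

t=1 Left ⇒ in A — A dirty, B dirty
t=2 Right ⇒ in B — A dirty, B dirty
t=3 Right ⇒ in B — A dirty, B dirty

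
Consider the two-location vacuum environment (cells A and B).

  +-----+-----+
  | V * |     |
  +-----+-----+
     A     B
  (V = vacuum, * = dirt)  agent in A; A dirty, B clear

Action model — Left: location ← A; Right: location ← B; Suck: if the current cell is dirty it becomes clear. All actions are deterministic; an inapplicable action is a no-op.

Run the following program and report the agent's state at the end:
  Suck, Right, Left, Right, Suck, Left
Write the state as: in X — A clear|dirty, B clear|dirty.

1) do Suck; now in A — A clear, B clear
2) do Right; now in B — A clear, B clear
3) do Left; now in A — A clear, B clear
4) do Right; now in B — A clear, B clear
5) do Suck; now in B — A clear, B clear
6) do Left; now in A — A clear, B clear

in A — A clear, B clear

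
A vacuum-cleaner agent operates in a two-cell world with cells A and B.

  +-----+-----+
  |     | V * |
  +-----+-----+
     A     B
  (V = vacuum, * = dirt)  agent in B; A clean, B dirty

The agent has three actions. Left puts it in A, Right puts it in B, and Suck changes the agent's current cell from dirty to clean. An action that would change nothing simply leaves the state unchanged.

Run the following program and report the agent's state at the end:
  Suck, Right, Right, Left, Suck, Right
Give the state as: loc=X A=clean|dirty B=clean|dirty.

[1] after Suck: loc=B A=clean B=clean
[2] after Right: loc=B A=clean B=clean
[3] after Right: loc=B A=clean B=clean
[4] after Left: loc=A A=clean B=clean
[5] after Suck: loc=A A=clean B=clean
[6] after Right: loc=B A=clean B=clean

loc=B A=clean B=clean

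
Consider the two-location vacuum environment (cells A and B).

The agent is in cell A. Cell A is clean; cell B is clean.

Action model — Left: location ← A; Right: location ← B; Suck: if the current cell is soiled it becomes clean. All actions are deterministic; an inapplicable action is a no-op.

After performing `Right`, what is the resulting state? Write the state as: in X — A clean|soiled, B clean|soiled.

in B — A clean, B clean

start: in A — A clean, B clean
t=1 Right ⇒ in B — A clean, B clean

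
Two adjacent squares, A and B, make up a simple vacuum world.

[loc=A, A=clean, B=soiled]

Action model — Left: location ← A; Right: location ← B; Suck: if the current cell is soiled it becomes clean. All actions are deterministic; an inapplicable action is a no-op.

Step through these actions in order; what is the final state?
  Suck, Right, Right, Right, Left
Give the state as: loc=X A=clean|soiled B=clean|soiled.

loc=A A=clean B=soiled

Suck (#1): loc=A A=clean B=soiled
Right (#2): loc=B A=clean B=soiled
Right (#3): loc=B A=clean B=soiled
Right (#4): loc=B A=clean B=soiled
Left (#5): loc=A A=clean B=soiled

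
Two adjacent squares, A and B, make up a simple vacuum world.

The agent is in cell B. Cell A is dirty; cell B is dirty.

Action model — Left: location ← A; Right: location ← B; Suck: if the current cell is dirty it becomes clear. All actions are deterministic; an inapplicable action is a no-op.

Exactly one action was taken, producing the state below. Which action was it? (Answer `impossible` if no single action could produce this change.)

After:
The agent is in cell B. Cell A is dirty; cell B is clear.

Suck

try  Left: in A — A dirty, B dirty
try Right: in B — A dirty, B dirty
try  Suck: in B — A dirty, B clear  ← match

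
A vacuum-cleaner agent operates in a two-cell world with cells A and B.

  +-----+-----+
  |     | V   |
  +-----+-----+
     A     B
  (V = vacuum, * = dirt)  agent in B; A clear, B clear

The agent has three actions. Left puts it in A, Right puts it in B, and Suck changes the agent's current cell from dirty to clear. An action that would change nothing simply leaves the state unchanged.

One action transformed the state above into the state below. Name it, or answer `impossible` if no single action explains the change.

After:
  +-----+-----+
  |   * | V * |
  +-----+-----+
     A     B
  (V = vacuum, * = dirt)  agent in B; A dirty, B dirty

impossible

try  Left: loc=A A=clear B=clear
try Right: loc=B A=clear B=clear
try  Suck: loc=B A=clear B=clear
no single action produces the after-state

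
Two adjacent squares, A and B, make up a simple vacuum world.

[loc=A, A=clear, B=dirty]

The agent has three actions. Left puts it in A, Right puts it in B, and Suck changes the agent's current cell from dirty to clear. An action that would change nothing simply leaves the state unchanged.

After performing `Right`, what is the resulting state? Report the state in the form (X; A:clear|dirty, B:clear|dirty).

(B; A:clear, B:dirty)

start: (A; A:clear, B:dirty)
1) do Right; now (B; A:clear, B:dirty)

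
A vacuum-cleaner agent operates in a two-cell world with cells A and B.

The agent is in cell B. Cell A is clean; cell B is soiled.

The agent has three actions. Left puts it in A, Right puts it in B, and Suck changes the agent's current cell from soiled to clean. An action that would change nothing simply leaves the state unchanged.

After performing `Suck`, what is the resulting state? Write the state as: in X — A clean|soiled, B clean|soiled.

in B — A clean, B clean

start: in B — A clean, B soiled
Suck (#1): in B — A clean, B clean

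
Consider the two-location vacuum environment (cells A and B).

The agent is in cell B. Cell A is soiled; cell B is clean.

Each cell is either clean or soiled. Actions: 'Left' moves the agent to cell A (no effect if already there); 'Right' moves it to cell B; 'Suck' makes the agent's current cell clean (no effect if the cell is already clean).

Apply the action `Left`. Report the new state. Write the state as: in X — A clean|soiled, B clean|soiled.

in A — A soiled, B clean

start: in B — A soiled, B clean
1. Left → in A — A soiled, B clean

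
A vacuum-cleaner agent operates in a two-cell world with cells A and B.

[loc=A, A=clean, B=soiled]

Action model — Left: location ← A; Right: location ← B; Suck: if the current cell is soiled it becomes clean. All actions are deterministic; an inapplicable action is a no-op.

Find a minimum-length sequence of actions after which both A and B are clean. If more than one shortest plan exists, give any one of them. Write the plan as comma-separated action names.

step 1/2 (Right): (B; A:clean, B:soiled)
step 2/2 (Suck): (B; A:clean, B:clean)
min 2: go B then Suck

Right, Suck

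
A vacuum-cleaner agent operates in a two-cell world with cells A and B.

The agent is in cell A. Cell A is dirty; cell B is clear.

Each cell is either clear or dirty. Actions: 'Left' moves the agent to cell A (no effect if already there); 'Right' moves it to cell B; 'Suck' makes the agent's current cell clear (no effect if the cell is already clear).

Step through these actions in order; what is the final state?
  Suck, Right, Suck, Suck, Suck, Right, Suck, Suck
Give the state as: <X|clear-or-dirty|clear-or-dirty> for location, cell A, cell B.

<B|clear|clear>

step 1/8 (Suck): <A|clear|clear>
step 2/8 (Right): <B|clear|clear>
step 3/8 (Suck): <B|clear|clear>
step 4/8 (Suck): <B|clear|clear>
step 5/8 (Suck): <B|clear|clear>
step 6/8 (Right): <B|clear|clear>
step 7/8 (Suck): <B|clear|clear>
step 8/8 (Suck): <B|clear|clear>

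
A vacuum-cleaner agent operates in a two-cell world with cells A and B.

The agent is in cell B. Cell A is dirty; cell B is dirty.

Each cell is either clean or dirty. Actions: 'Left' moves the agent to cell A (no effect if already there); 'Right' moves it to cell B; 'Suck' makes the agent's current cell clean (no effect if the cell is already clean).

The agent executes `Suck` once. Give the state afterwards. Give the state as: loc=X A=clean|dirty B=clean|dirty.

start: loc=B A=dirty B=dirty
step 1/1 (Suck): loc=B A=dirty B=clean

loc=B A=dirty B=clean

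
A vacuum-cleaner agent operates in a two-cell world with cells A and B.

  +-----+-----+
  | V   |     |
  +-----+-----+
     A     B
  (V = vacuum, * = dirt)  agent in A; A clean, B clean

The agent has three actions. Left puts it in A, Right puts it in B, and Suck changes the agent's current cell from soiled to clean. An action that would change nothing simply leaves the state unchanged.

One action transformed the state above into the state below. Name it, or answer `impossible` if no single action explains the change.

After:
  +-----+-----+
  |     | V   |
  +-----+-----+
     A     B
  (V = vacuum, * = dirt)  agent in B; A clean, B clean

Right

try  Left: loc=A A=clean B=clean
try Right: loc=B A=clean B=clean  ← match
try  Suck: loc=A A=clean B=clean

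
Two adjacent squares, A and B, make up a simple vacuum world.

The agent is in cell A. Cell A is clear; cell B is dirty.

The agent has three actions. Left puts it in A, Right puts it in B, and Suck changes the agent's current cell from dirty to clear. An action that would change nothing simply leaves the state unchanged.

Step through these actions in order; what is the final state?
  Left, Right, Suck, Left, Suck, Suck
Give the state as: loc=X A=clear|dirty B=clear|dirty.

loc=A A=clear B=clear

step 1/6 (Left): loc=A A=clear B=dirty
step 2/6 (Right): loc=B A=clear B=dirty
step 3/6 (Suck): loc=B A=clear B=clear
step 4/6 (Left): loc=A A=clear B=clear
step 5/6 (Suck): loc=A A=clear B=clear
step 6/6 (Suck): loc=A A=clear B=clear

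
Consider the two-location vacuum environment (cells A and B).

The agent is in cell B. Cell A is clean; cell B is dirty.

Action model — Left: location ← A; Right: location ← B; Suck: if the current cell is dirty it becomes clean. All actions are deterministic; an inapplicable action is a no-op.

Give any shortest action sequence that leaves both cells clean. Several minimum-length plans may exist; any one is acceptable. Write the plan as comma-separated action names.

Suck

1. Suck → <B|clean|clean>
min 1: B is dirty, one Suck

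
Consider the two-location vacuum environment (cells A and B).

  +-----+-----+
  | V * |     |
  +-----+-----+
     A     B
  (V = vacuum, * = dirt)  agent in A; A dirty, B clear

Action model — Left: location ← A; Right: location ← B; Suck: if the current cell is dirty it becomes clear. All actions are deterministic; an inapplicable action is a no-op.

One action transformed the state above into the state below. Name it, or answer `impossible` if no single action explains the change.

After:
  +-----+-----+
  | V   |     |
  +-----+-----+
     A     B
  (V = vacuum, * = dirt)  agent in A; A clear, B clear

Suck

try  Left: loc=A A=dirty B=clear
try Right: loc=B A=dirty B=clear
try  Suck: loc=A A=clear B=clear  ← match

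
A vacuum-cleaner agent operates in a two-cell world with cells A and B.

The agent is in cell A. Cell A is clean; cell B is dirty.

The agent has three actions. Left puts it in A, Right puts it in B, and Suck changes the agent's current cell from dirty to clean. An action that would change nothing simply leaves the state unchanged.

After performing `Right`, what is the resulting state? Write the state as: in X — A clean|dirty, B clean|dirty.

start: in A — A clean, B dirty
1. Right → in B — A clean, B dirty

in B — A clean, B dirty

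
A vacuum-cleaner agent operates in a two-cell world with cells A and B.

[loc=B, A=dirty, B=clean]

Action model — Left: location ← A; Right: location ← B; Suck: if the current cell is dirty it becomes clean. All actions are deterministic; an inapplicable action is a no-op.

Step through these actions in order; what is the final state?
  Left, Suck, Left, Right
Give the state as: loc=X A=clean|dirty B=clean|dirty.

step 1/4 (Left): loc=A A=dirty B=clean
step 2/4 (Suck): loc=A A=clean B=clean
step 3/4 (Left): loc=A A=clean B=clean
step 4/4 (Right): loc=B A=clean B=clean

loc=B A=clean B=clean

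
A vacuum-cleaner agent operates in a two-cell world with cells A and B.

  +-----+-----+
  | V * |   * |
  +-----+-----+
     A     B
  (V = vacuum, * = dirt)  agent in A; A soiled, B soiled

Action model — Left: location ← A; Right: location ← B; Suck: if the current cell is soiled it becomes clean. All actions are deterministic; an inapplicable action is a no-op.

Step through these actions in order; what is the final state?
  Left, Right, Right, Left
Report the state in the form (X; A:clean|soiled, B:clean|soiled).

(A; A:soiled, B:soiled)

t=1 Left ⇒ (A; A:soiled, B:soiled)
t=2 Right ⇒ (B; A:soiled, B:soiled)
t=3 Right ⇒ (B; A:soiled, B:soiled)
t=4 Left ⇒ (A; A:soiled, B:soiled)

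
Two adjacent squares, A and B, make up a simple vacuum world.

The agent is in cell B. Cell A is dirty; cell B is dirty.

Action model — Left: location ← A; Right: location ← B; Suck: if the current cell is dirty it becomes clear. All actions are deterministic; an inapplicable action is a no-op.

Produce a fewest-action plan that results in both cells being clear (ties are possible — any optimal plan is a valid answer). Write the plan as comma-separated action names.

step 1/3 (Suck): loc=B A=dirty B=clear
step 2/3 (Left): loc=A A=dirty B=clear
step 3/3 (Suck): loc=A A=clear B=clear
min 3: Suck B + move + Suck A

Suck, Left, Suck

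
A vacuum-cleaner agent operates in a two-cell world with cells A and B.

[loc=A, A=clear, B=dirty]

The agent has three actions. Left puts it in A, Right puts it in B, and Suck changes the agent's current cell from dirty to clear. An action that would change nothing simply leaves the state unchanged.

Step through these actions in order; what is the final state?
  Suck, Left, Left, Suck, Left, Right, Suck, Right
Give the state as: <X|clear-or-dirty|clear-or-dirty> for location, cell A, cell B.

step 1/8 (Suck): <A|clear|dirty>
step 2/8 (Left): <A|clear|dirty>
step 3/8 (Left): <A|clear|dirty>
step 4/8 (Suck): <A|clear|dirty>
step 5/8 (Left): <A|clear|dirty>
step 6/8 (Right): <B|clear|dirty>
step 7/8 (Suck): <B|clear|clear>
step 8/8 (Right): <B|clear|clear>

<B|clear|clear>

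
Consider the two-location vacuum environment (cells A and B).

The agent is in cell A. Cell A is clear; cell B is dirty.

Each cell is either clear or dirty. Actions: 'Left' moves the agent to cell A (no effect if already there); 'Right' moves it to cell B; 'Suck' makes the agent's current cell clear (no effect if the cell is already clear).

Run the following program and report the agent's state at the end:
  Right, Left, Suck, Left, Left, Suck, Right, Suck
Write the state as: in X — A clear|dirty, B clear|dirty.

in B — A clear, B clear

1) do Right; now in B — A clear, B dirty
2) do Left; now in A — A clear, B dirty
3) do Suck; now in A — A clear, B dirty
4) do Left; now in A — A clear, B dirty
5) do Left; now in A — A clear, B dirty
6) do Suck; now in A — A clear, B dirty
7) do Right; now in B — A clear, B dirty
8) do Suck; now in B — A clear, B clear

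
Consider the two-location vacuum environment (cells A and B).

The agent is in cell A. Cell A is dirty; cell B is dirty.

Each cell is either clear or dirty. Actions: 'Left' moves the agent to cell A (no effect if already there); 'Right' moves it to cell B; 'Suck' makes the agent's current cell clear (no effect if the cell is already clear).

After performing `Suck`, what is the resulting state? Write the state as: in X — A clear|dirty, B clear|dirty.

in A — A clear, B dirty

start: in A — A dirty, B dirty
[1] after Suck: in A — A clear, B dirty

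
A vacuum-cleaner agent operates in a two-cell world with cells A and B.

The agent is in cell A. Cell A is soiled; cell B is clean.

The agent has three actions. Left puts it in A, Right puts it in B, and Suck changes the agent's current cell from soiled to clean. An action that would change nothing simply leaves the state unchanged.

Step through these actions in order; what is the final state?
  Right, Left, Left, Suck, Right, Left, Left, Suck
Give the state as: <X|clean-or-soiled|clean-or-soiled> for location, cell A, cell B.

step 1/8 (Right): <B|soiled|clean>
step 2/8 (Left): <A|soiled|clean>
step 3/8 (Left): <A|soiled|clean>
step 4/8 (Suck): <A|clean|clean>
step 5/8 (Right): <B|clean|clean>
step 6/8 (Left): <A|clean|clean>
step 7/8 (Left): <A|clean|clean>
step 8/8 (Suck): <A|clean|clean>

<A|clean|clean>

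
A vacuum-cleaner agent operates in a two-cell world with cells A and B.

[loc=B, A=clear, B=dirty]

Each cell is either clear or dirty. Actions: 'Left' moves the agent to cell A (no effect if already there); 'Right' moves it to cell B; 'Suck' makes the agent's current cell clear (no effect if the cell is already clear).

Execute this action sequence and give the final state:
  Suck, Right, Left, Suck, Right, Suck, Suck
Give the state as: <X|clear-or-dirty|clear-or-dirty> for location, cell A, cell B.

<B|clear|clear>

Suck (#1): <B|clear|clear>
Right (#2): <B|clear|clear>
Left (#3): <A|clear|clear>
Suck (#4): <A|clear|clear>
Right (#5): <B|clear|clear>
Suck (#6): <B|clear|clear>
Suck (#7): <B|clear|clear>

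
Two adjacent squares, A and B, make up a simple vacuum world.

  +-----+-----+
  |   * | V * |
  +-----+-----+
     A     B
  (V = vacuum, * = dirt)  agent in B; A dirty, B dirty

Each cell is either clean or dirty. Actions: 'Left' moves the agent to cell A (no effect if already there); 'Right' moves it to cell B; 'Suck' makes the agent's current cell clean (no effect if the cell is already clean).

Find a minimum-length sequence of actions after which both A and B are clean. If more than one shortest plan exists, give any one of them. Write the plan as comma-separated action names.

Suck, Left, Suck

1. Suck → in B — A dirty, B clean
2. Left → in A — A dirty, B clean
3. Suck → in A — A clean, B clean
min 3: Suck B + move + Suck A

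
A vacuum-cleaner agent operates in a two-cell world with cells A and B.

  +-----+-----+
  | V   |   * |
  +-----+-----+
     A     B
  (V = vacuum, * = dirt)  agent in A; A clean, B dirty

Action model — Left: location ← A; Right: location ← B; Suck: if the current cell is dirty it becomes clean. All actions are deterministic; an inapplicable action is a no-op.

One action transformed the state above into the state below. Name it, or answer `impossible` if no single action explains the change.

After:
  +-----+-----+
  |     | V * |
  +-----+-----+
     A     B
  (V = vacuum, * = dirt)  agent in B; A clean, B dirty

Right

try  Left: <A|clean|dirty>
try Right: <B|clean|dirty>  ← match
try  Suck: <A|clean|dirty>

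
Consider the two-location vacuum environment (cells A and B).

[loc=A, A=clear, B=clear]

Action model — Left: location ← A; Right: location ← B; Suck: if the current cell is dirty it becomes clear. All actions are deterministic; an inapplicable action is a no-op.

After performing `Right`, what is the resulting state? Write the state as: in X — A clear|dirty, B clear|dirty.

in B — A clear, B clear

start: in A — A clear, B clear
Right (#1): in B — A clear, B clear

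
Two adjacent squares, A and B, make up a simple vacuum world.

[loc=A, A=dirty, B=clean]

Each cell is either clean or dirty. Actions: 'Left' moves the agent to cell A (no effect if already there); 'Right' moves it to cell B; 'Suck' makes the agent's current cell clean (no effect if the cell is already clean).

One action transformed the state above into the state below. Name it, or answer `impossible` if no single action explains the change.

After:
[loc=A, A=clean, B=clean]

try  Left: in A — A dirty, B clean
try Right: in B — A dirty, B clean
try  Suck: in A — A clean, B clean  ← match

Suck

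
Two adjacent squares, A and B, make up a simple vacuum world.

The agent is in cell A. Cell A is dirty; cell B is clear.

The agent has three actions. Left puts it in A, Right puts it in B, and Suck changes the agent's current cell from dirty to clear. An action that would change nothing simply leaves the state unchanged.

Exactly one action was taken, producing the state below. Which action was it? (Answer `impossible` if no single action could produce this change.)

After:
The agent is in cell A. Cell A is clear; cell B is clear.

try  Left: loc=A A=dirty B=clear
try Right: loc=B A=dirty B=clear
try  Suck: loc=A A=clear B=clear  ← match

Suck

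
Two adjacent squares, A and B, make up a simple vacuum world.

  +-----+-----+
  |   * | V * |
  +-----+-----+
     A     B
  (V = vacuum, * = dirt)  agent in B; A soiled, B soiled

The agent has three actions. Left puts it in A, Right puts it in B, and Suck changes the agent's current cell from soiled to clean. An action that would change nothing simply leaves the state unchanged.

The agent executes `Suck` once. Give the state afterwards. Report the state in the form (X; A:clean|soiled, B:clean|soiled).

(B; A:soiled, B:clean)

start: (B; A:soiled, B:soiled)
[1] after Suck: (B; A:soiled, B:clean)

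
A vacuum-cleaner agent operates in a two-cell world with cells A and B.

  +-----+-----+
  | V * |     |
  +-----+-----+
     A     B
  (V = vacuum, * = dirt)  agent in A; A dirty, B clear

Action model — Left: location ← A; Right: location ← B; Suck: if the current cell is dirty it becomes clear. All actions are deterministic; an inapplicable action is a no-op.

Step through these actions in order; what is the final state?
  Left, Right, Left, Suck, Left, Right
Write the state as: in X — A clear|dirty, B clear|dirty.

t=1 Left ⇒ in A — A dirty, B clear
t=2 Right ⇒ in B — A dirty, B clear
t=3 Left ⇒ in A — A dirty, B clear
t=4 Suck ⇒ in A — A clear, B clear
t=5 Left ⇒ in A — A clear, B clear
t=6 Right ⇒ in B — A clear, B clear

in B — A clear, B clear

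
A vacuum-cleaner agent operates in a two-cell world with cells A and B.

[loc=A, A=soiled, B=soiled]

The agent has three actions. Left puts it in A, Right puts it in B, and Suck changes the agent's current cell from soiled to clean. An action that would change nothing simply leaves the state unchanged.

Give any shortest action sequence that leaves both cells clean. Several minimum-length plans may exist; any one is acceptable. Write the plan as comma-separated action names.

Suck, Right, Suck

t=1 Suck ⇒ <A|clean|soiled>
t=2 Right ⇒ <B|clean|soiled>
t=3 Suck ⇒ <B|clean|clean>
min 3: Suck A + move + Suck B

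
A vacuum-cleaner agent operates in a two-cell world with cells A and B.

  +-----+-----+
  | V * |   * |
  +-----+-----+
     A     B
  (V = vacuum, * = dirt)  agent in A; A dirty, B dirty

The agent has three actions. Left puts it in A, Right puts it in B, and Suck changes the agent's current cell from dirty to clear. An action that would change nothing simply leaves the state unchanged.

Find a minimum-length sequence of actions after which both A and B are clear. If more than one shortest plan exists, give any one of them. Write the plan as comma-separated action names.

1) do Suck; now (A; A:clear, B:dirty)
2) do Right; now (B; A:clear, B:dirty)
3) do Suck; now (B; A:clear, B:clear)
min 3: Suck A + move + Suck B

Suck, Right, Suck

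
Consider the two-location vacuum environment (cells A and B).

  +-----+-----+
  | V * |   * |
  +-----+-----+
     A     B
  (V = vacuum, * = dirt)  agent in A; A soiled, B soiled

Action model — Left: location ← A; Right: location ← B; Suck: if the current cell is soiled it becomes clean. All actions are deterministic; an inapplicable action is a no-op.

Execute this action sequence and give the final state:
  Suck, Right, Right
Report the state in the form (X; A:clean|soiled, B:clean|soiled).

(B; A:clean, B:soiled)

[1] after Suck: (A; A:clean, B:soiled)
[2] after Right: (B; A:clean, B:soiled)
[3] after Right: (B; A:clean, B:soiled)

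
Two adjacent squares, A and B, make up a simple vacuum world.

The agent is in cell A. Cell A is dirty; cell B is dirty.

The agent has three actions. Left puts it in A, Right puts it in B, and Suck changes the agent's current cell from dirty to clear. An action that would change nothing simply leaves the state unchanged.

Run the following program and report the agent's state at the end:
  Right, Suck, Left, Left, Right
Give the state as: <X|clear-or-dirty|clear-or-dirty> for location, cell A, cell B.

t=1 Right ⇒ <B|dirty|dirty>
t=2 Suck ⇒ <B|dirty|clear>
t=3 Left ⇒ <A|dirty|clear>
t=4 Left ⇒ <A|dirty|clear>
t=5 Right ⇒ <B|dirty|clear>

<B|dirty|clear>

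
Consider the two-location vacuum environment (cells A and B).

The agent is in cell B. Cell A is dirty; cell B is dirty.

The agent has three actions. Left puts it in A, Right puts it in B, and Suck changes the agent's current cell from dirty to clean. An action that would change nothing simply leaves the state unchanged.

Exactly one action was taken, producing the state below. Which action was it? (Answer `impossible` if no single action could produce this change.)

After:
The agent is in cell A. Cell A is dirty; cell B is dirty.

try  Left: loc=A A=dirty B=dirty  ← match
try Right: loc=B A=dirty B=dirty
try  Suck: loc=B A=dirty B=clean

Left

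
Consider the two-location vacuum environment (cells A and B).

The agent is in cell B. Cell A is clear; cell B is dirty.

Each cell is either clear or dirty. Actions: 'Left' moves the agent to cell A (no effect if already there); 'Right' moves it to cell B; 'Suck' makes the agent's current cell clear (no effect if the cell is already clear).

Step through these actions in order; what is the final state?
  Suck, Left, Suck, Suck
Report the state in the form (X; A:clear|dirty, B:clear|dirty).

(A; A:clear, B:clear)

[1] after Suck: (B; A:clear, B:clear)
[2] after Left: (A; A:clear, B:clear)
[3] after Suck: (A; A:clear, B:clear)
[4] after Suck: (A; A:clear, B:clear)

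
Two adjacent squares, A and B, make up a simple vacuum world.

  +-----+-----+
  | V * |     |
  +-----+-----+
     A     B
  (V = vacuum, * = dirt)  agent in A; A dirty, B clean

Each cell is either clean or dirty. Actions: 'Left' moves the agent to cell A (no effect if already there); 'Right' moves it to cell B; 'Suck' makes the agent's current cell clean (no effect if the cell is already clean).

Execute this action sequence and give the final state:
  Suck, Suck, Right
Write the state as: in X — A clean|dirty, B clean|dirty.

t=1 Suck ⇒ in A — A clean, B clean
t=2 Suck ⇒ in A — A clean, B clean
t=3 Right ⇒ in B — A clean, B clean

in B — A clean, B clean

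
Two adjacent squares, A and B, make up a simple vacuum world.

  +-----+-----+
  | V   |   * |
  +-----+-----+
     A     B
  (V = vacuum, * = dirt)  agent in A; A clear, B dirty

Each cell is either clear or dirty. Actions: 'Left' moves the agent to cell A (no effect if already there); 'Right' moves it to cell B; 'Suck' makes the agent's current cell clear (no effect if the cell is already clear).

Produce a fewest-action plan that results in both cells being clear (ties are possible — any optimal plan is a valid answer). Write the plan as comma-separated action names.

Right, Suck

1. Right → in B — A clear, B dirty
2. Suck → in B — A clear, B clear
min 2: go B then Suck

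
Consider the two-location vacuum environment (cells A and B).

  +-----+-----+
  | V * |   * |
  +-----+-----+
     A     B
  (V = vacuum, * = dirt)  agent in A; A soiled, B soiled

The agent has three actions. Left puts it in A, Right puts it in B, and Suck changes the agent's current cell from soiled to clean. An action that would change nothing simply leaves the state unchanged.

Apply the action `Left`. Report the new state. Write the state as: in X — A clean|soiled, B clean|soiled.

start: in A — A soiled, B soiled
step 1/1 (Left): in A — A soiled, B soiled

in A — A soiled, B soiled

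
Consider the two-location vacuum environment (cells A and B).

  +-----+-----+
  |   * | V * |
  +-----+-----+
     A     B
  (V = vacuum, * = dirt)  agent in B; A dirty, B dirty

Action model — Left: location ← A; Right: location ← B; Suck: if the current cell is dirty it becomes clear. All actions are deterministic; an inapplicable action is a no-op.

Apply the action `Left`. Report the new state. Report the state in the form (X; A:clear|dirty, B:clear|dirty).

(A; A:dirty, B:dirty)

start: (B; A:dirty, B:dirty)
1) do Left; now (A; A:dirty, B:dirty)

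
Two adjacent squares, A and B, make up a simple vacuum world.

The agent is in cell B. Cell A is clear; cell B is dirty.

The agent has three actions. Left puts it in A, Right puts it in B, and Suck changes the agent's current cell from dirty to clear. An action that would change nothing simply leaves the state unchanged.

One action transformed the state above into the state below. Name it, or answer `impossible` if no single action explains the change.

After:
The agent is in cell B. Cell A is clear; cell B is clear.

Suck

try  Left: in A — A clear, B dirty
try Right: in B — A clear, B dirty
try  Suck: in B — A clear, B clear  ← match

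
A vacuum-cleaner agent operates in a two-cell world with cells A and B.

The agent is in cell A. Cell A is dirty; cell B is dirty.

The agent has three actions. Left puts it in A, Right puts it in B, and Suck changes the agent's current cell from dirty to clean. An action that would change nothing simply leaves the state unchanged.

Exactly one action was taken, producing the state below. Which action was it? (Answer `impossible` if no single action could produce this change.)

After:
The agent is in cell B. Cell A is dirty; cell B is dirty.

Right

try  Left: <A|dirty|dirty>
try Right: <B|dirty|dirty>  ← match
try  Suck: <A|clean|dirty>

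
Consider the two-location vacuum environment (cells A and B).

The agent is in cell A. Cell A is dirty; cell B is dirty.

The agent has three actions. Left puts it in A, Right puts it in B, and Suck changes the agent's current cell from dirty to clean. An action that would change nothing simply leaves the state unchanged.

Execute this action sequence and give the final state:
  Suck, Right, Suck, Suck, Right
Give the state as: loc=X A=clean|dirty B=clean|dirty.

loc=B A=clean B=clean

t=1 Suck ⇒ loc=A A=clean B=dirty
t=2 Right ⇒ loc=B A=clean B=dirty
t=3 Suck ⇒ loc=B A=clean B=clean
t=4 Suck ⇒ loc=B A=clean B=clean
t=5 Right ⇒ loc=B A=clean B=clean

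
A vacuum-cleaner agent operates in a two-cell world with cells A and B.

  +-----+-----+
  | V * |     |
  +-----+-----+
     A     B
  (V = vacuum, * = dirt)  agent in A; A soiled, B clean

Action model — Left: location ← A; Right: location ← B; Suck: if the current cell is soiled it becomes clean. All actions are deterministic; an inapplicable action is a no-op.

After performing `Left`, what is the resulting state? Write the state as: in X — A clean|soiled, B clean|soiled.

in A — A soiled, B clean

start: in A — A soiled, B clean
[1] after Left: in A — A soiled, B clean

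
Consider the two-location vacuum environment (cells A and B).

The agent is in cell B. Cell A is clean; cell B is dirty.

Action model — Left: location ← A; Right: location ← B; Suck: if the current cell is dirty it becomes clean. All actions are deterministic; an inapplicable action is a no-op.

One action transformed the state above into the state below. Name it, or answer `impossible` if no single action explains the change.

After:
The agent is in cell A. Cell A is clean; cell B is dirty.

try  Left: <A|clean|dirty>  ← match
try Right: <B|clean|dirty>
try  Suck: <B|clean|clean>

Left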